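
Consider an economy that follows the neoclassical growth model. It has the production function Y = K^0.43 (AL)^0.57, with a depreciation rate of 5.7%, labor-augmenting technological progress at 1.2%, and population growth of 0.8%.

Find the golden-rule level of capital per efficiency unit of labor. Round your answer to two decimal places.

k_gold ≈ 20.44

The golden rule sets f'(k) = n + g + δ, i.e. α·k^(α−1) = n + g + δ.
So k^(1−α) = α / (n + g + δ) = 0.43 / 0.077 = 5.5844.
k_gold = 5.5844^(1/0.57) ≈ 20.4402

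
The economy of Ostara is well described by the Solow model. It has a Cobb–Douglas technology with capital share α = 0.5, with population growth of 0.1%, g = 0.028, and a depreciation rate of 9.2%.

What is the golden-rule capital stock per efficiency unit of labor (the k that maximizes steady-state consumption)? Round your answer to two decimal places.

k_gold ≈ 17.08

The golden rule sets f'(k) = n + g + δ, i.e. α·k^(α−1) = n + g + δ.
So k^(1−α) = α / (n + g + δ) = 0.5 / 0.121 = 4.1322.
k_gold = 4.1322^(1/0.5) ≈ 17.0751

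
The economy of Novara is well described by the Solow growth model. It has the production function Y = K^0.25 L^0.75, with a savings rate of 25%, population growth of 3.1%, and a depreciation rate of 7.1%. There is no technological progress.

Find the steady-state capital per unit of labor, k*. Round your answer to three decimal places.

k* = 3.305

Steady state requires s·f(k) = (n + δ)·k, i.e. s·k^α = (n + δ)·k.
Dividing both sides by k: k^(1−α) = s / (n + δ).
k^0.75 = 0.25 / (0.031 + 0.071) = 0.25 / 0.102 = 2.4510
k* = 2.4510^(1/0.75) ≈ 3.3046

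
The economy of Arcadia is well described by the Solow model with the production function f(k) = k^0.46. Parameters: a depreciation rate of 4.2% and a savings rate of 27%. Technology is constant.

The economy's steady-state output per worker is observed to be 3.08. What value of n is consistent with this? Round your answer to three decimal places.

Steady state requires s·f(k) = (n + δ)·k, i.e. s·k^α = (n + δ)·k.
Since y* = [s/(n + δ)]^(α/(1−α)), we have s/(n + δ) = (y*)^((1−α)/α) = 3.08^1.1739 = 3.7455.
Therefore n + δ = s / 3.7455 = 0.27 / 3.7455 = 0.0721, so n = 0.0721 − 0.042 = 0.0301.

n ≈ 0.030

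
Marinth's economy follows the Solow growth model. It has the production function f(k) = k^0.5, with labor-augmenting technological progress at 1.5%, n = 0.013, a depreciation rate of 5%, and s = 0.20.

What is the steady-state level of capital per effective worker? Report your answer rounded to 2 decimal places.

Steady state requires s·f(k) = (n + g + δ)·k, i.e. s·k^α = (n + g + δ)·k.
Rearranging, k^(1−α) = s / (n + g + δ).
k^0.5 = 0.20 / (0.013 + 0.015 + 0.050) = 0.20 / 0.078 = 2.5641
k* = 2.5641^(1/0.5) ≈ 6.5746

k* ≈ 6.57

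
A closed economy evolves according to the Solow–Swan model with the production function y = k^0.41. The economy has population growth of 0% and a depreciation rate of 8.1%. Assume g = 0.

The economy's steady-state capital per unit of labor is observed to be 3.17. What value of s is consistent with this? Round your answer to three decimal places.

s ≈ 0.160

At the steady state, Δk = 0, so s·k^α = (n + δ)·k.
So s / (n + δ) = (k*)^(1−α) = 3.17^0.59 = 1.9753.
Therefore s = 1.9753 × (n + δ) = 1.9753 × 0.081 = 0.1600.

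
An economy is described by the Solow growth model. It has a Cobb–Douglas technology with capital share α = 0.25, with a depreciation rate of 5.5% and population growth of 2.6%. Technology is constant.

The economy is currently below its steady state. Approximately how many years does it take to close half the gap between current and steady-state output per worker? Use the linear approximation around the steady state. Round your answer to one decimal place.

Near the steady state the convergence rate is λ = (1 − α)(n + δ).
λ = (1 − 0.25) × 0.081 = 0.75 × 0.081 = 0.06075
Half-life = ln 2 / λ = 0.6931 / 0.06075 ≈ 11.41 years

about 11.4 years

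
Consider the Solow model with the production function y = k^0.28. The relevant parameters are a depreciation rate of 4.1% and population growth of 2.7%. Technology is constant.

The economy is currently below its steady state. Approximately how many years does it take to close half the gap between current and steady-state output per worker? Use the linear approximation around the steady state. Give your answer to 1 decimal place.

half-life ≈ 14.2 years

Near the steady state the convergence rate is λ = (1 − α)(n + δ).
λ = (1 − 0.28) × 0.068 = 0.72 × 0.068 = 0.04896
Half-life = ln 2 / λ = 0.6931 / 0.04896 ≈ 14.16 years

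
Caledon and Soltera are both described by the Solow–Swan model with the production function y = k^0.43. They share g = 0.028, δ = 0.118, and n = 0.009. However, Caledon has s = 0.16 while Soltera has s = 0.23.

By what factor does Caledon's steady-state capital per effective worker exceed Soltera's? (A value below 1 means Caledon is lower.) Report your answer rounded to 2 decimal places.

Steady-state k* = [s/(n + g + δ)]^(1/(1−α)), so the ratio is [ (s_C/(n + g + δ)_C) / (s_S/(n + g + δ)_S) ]^1.7544.
s_C/(n + g + δ)_C = 0.16/0.155 = 1.0323; s_S/(n + g + δ)_S = 0.23/0.155 = 1.4839.
Ratio = (1.0323/1.4839)^1.7544 = 0.6957^1.7544 ≈ 0.5291

ratio ≈ 0.53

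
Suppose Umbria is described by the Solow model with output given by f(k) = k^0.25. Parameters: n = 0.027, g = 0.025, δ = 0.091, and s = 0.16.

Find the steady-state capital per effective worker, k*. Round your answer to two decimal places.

k* ≈ 1.16

Steady state requires s·f(k) = (n + g + δ)·k, i.e. s·k^α = (n + g + δ)·k.
Dividing both sides by k: k^(1−α) = s / (n + g + δ).
k^0.75 = 0.16 / (0.027 + 0.025 + 0.091) = 0.16 / 0.143 = 1.1189
k* = 1.1189^(1/0.75) ≈ 1.1616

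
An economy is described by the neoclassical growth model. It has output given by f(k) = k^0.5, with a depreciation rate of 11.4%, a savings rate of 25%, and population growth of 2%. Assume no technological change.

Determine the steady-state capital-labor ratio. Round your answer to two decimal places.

In steady state, investment equals break-even investment: s·k^α = (n + δ)·k.
Dividing both sides by k: k^(1−α) = s / (n + δ).
k^0.5 = 0.25 / (0.020 + 0.114) = 0.25 / 0.134 = 1.8657
k* = 1.8657^(1/0.5) ≈ 3.4808

k* ≈ 3.48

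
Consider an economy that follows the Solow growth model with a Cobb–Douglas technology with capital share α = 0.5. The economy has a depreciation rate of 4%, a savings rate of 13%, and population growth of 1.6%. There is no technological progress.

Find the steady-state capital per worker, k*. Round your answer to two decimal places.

Steady state requires s·f(k) = (n + δ)·k, i.e. s·k^α = (n + δ)·k.
Rearranging, k^(1−α) = s / (n + δ).
k^0.5 = 0.13 / (0.016 + 0.040) = 0.13 / 0.056 = 2.3214
k* = 2.3214^(1/0.5) ≈ 5.3889

k* ≈ 5.39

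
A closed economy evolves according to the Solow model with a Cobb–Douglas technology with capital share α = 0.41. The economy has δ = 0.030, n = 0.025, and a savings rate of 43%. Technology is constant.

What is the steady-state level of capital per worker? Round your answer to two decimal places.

In steady state, investment equals break-even investment: s·k^α = (n + δ)·k.
Dividing both sides by k: k^(1−α) = s / (n + δ).
k^0.59 = 0.43 / (0.025 + 0.030) = 0.43 / 0.055 = 7.8182
k* = 7.8182^(1/0.59) ≈ 32.6393

k* = 32.64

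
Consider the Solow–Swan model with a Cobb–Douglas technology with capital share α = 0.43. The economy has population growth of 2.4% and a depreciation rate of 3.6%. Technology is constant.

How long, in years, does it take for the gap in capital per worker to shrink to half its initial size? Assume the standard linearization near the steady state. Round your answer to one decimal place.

half-life ≈ 20.3 years

Near the steady state the convergence rate is λ = (1 − α)(n + δ).
λ = (1 − 0.43) × 0.060 = 0.57 × 0.060 = 0.0342
Half-life = ln 2 / λ = 0.6931 / 0.0342 ≈ 20.27 years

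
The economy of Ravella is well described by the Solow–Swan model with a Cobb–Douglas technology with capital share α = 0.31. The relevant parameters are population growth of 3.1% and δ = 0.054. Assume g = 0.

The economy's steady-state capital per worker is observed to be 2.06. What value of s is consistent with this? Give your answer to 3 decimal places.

Steady state requires s·f(k) = (n + δ)·k, i.e. s·k^α = (n + δ)·k.
So s / (n + δ) = (k*)^(1−α) = 2.06^0.69 = 1.6465.
Therefore s = 1.6465 × (n + δ) = 1.6465 × 0.085 = 0.1400.

s ≈ 0.140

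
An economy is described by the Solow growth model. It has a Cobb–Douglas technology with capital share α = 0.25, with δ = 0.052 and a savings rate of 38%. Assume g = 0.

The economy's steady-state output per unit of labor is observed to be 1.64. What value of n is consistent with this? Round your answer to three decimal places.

n ≈ 0.034

In steady state, investment equals break-even investment: s·k^α = (n + δ)·k.
Since y* = [s/(n + δ)]^(α/(1−α)), we have s/(n + δ) = (y*)^((1−α)/α) = 1.64^3 = 4.4109.
Therefore n + δ = s / 4.4109 = 0.38 / 4.4109 = 0.0862, so n = 0.0862 − 0.052 = 0.0342.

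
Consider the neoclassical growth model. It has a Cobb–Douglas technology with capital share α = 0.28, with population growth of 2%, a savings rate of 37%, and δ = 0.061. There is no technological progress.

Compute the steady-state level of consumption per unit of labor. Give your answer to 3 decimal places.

Steady state requires s·f(k) = (n + δ)·k, i.e. s·k^α = (n + δ)·k.
Dividing both sides by k: k^(1−α) = s / (n + δ).
k^0.72 = 0.37 / (0.020 + 0.061) = 0.37 / 0.081 = 4.5679
k* = 4.5679^(1/0.72) ≈ 8.2466
y* = (k*)^α = 8.2466^0.28 ≈ 1.8053
c* = (1 − s)·y* = (1 − 0.37) × 1.8053 ≈ 1.1373

c* ≈ 1.137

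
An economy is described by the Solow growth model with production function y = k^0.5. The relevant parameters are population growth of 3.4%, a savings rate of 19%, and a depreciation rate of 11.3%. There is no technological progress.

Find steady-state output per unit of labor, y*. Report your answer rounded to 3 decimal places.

At the steady state, Δk = 0, so s·k^α = (n + δ)·k.
Rearranging, k^(1−α) = s / (n + δ).
k^0.5 = 0.19 / (0.034 + 0.113) = 0.19 / 0.147 = 1.2925
k* = 1.2925^(1/0.5) ≈ 1.6706
y* = (k*)^α = 1.6706^0.5 ≈ 1.2925

y* ≈ 1.293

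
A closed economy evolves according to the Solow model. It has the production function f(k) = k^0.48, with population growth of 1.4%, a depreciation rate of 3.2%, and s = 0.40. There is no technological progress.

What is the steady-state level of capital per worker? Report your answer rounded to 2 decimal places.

k* ≈ 64.03

In steady state, investment equals break-even investment: s·k^α = (n + δ)·k.
Dividing both sides by k: k^(1−α) = s / (n + δ).
k^0.52 = 0.40 / (0.014 + 0.032) = 0.40 / 0.046 = 8.6957
k* = 8.6957^(1/0.52) ≈ 64.0258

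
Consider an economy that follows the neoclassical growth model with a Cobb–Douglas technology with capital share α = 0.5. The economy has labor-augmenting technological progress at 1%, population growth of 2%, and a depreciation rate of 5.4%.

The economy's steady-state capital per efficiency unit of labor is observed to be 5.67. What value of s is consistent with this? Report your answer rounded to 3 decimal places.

s ≈ 0.200

Steady state requires s·f(k) = (n + g + δ)·k, i.e. s·k^α = (n + g + δ)·k.
So s / (n + g + δ) = (k*)^(1−α) = 5.67^0.5 = 2.3812.
Therefore s = 2.3812 × (n + g + δ) = 2.3812 × 0.084 = 0.2000.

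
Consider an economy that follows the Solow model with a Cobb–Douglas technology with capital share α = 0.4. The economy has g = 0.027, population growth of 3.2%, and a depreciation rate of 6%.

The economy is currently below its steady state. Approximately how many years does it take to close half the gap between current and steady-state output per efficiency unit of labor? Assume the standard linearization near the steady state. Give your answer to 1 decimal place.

half-life ≈ 9.7 years

Near the steady state the convergence rate is λ = (1 − α)(n + g + δ).
λ = (1 − 0.4) × 0.119 = 0.6 × 0.119 = 0.0714
Half-life = ln 2 / λ = 0.6931 / 0.0714 ≈ 9.71 years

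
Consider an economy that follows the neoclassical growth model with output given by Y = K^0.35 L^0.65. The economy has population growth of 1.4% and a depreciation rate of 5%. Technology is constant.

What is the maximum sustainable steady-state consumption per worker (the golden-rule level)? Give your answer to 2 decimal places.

c_gold ≈ 1.62

At the golden rule, f'(k) = n + δ, so α·k^(α−1) = n + δ and k_gold = (α/(n + δ))^(1/(1−α)).
k_gold = (0.35/0.064)^(1/0.65) = 5.4688^1.5385 ≈ 13.6536
c_gold = f(k_gold) − (n + δ)·k_gold = 2.4965 − 0.064×13.6536 ≈ 1.6227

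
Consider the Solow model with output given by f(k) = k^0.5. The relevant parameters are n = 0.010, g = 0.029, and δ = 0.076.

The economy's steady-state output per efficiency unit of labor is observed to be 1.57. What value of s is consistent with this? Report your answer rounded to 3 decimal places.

At the steady state, Δk = 0, so s·k^α = (n + g + δ)·k.
Since y* = [s/(n + g + δ)]^(α/(1−α)), we have s/(n + g + δ) = (y*)^((1−α)/α) = 1.57^1 = 1.5700.
Therefore s = 1.5700 × (n + g + δ) = 1.5700 × 0.115 = 0.1806.

s ≈ 0.181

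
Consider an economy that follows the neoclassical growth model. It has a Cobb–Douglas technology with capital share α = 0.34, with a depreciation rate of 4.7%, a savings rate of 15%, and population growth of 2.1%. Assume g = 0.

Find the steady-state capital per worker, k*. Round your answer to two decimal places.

In steady state, investment equals break-even investment: s·k^α = (n + δ)·k.
Rearranging, k^(1−α) = s / (n + δ).
k^0.66 = 0.15 / (0.021 + 0.047) = 0.15 / 0.068 = 2.2059
k* = 2.2059^(1/0.66) ≈ 3.3158

k* = 3.32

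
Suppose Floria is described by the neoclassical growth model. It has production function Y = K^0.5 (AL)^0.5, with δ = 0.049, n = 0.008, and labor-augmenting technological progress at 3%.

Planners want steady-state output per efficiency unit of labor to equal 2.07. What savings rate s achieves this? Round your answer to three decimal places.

s ≈ 0.180

Steady state requires s·f(k) = (n + g + δ)·k, i.e. s·k^α = (n + g + δ)·k.
Since y* = [s/(n + g + δ)]^(α/(1−α)), we have s/(n + g + δ) = (y*)^((1−α)/α) = 2.07^1 = 2.0700.
Therefore s = 2.0700 × (n + g + δ) = 2.0700 × 0.087 = 0.1801.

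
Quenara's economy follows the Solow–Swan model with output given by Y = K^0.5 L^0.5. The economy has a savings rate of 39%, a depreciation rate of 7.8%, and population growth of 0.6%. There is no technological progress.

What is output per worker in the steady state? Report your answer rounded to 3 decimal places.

In steady state, investment equals break-even investment: s·k^α = (n + δ)·k.
Dividing both sides by k: k^(1−α) = s / (n + δ).
k^0.5 = 0.39 / (0.006 + 0.078) = 0.39 / 0.084 = 4.6429
k* = 4.6429^(1/0.5) ≈ 21.5565
y* = (k*)^α = 21.5565^0.5 ≈ 4.6429

y* = 4.643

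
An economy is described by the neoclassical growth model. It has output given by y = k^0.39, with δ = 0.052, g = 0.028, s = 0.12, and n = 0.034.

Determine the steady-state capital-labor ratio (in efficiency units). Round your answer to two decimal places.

k* = 1.09

At the steady state, Δk = 0, so s·k^α = (n + g + δ)·k.
Rearranging, k^(1−α) = s / (n + g + δ).
k^0.61 = 0.12 / (0.034 + 0.028 + 0.052) = 0.12 / 0.114 = 1.0526
k* = 1.0526^(1/0.61) ≈ 1.0877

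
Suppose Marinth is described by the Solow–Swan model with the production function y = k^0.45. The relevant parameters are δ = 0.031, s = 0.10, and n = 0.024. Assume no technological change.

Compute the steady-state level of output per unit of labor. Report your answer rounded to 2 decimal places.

y* ≈ 1.63

Steady state requires s·f(k) = (n + δ)·k, i.e. s·k^α = (n + δ)·k.
Dividing both sides by k: k^(1−α) = s / (n + δ).
k^0.55 = 0.10 / (0.024 + 0.031) = 0.10 / 0.055 = 1.8182
k* = 1.8182^(1/0.55) ≈ 2.9653
y* = (k*)^α = 2.9653^0.45 ≈ 1.6309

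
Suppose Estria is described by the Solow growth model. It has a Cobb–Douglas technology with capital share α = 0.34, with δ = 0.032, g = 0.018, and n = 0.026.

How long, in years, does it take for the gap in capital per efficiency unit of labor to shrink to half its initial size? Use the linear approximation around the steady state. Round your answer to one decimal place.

about 13.8 years

Near the steady state the convergence rate is λ = (1 − α)(n + g + δ).
λ = (1 − 0.34) × 0.076 = 0.66 × 0.076 = 0.05016
Half-life = ln 2 / λ = 0.6931 / 0.05016 ≈ 13.82 years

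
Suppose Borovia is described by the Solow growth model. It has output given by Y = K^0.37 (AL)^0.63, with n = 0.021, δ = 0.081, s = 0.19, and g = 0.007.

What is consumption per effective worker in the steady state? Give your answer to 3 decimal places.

At the steady state, Δk = 0, so s·k^α = (n + g + δ)·k.
Dividing both sides by k: k^(1−α) = s / (n + g + δ).
k^0.63 = 0.19 / (0.021 + 0.007 + 0.081) = 0.19 / 0.109 = 1.7431
k* = 1.7431^(1/0.63) ≈ 2.4157
y* = (k*)^α = 2.4157^0.37 ≈ 1.3859
c* = (1 − s)·y* = (1 − 0.19) × 1.3859 ≈ 1.1226

c* ≈ 1.123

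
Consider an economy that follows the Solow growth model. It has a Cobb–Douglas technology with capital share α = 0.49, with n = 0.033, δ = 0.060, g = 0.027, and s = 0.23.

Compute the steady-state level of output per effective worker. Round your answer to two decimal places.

y* = 1.87

In steady state, investment equals break-even investment: s·k^α = (n + g + δ)·k.
Rearranging, k^(1−α) = s / (n + g + δ).
k^0.51 = 0.23 / (0.033 + 0.027 + 0.060) = 0.23 / 0.120 = 1.9167
k* = 1.9167^(1/0.51) ≈ 3.5812
y* = (k*)^α = 3.5812^0.49 ≈ 1.8684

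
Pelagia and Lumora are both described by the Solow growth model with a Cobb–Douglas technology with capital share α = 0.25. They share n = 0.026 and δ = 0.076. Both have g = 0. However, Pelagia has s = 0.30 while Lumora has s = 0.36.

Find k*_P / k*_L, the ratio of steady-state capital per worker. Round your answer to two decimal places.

Steady-state k* = [s/(n + δ)]^(1/(1−α)), so the ratio is [ (s_P/(n + δ)_P) / (s_L/(n + δ)_L) ]^1.3333.
s_P/(n + δ)_P = 0.30/0.102 = 2.9412; s_L/(n + δ)_L = 0.36/0.102 = 3.5294.
Ratio = (2.9412/3.5294)^1.3333 = 0.8333^1.3333 ≈ 0.7842

k*_P / k*_L ≈ 0.78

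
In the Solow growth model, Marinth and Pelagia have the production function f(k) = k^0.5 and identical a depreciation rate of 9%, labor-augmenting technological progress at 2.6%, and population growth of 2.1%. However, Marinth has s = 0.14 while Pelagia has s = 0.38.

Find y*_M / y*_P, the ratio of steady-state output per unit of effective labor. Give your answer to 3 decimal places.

Steady-state y* = [s/(n + g + δ)]^(α/(1−α)), so the ratio is [ (s_M/(n + g + δ)_M) / (s_P/(n + g + δ)_P) ]^1.
s_M/(n + g + δ)_M = 0.14/0.137 = 1.0219; s_P/(n + g + δ)_P = 0.38/0.137 = 2.7737.
Ratio = (1.0219/2.7737)^1 = 0.3684^1 ≈ 0.3684

ratio ≈ 0.368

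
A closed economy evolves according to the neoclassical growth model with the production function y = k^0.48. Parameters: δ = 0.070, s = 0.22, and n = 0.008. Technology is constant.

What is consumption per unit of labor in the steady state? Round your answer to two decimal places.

c* ≈ 2.03

Steady state requires s·f(k) = (n + δ)·k, i.e. s·k^α = (n + δ)·k.
Rearranging, k^(1−α) = s / (n + δ).
k^0.52 = 0.22 / (0.008 + 0.070) = 0.22 / 0.078 = 2.8205
k* = 2.8205^(1/0.52) ≈ 7.3453
y* = (k*)^α = 7.3453^0.48 ≈ 2.6043
c* = (1 − s)·y* = (1 − 0.22) × 2.6043 ≈ 2.0314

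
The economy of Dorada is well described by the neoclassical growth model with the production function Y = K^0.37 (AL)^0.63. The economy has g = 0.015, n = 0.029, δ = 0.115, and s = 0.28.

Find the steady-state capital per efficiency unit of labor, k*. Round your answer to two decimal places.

In steady state, investment equals break-even investment: s·k^α = (n + g + δ)·k.
Dividing both sides by k: k^(1−α) = s / (n + g + δ).
k^0.63 = 0.28 / (0.029 + 0.015 + 0.115) = 0.28 / 0.159 = 1.7610
k* = 1.7610^(1/0.63) ≈ 2.4552

k* ≈ 2.46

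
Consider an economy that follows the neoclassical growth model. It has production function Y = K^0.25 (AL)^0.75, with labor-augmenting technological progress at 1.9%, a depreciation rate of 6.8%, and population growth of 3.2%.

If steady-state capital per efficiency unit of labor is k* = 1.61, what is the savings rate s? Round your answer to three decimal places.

s ≈ 0.170

At the steady state, Δk = 0, so s·k^α = (n + g + δ)·k.
So s / (n + g + δ) = (k*)^(1−α) = 1.61^0.75 = 1.4293.
Therefore s = 1.4293 × (n + g + δ) = 1.4293 × 0.119 = 0.1701.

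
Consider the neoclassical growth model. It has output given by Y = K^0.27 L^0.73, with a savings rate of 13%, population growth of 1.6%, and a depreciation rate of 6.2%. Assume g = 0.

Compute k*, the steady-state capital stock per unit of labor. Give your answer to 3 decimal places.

At the steady state, Δk = 0, so s·k^α = (n + δ)·k.
Dividing both sides by k: k^(1−α) = s / (n + δ).
k^0.73 = 0.13 / (0.016 + 0.062) = 0.13 / 0.078 = 1.6667
k* = 1.6667^(1/0.73) ≈ 2.0133

k* ≈ 2.013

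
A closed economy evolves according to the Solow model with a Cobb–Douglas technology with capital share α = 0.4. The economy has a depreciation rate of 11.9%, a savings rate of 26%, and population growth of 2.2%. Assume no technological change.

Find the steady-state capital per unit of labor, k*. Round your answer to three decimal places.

In steady state, investment equals break-even investment: s·k^α = (n + δ)·k.
Dividing both sides by k: k^(1−α) = s / (n + δ).
k^0.6 = 0.26 / (0.022 + 0.119) = 0.26 / 0.141 = 1.8440
k* = 1.8440^(1/0.6) ≈ 2.7729

k* ≈ 2.773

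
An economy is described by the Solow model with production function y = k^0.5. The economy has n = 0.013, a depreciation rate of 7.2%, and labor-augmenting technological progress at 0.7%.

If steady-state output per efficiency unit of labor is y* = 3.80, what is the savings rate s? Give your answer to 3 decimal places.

In steady state, investment equals break-even investment: s·k^α = (n + g + δ)·k.
Since y* = [s/(n + g + δ)]^(α/(1−α)), we have s/(n + g + δ) = (y*)^((1−α)/α) = 3.80^1 = 3.8000.
Therefore s = 3.8000 × (n + g + δ) = 3.8000 × 0.092 = 0.3496.

s ≈ 0.350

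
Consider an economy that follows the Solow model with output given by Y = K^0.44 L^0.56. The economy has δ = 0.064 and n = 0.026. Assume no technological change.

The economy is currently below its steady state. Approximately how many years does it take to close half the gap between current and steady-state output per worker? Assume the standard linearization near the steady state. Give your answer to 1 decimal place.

Near the steady state the convergence rate is λ = (1 − α)(n + δ).
λ = (1 − 0.44) × 0.090 = 0.56 × 0.090 = 0.0504
Half-life = ln 2 / λ = 0.6931 / 0.0504 ≈ 13.75 years

about 13.8 years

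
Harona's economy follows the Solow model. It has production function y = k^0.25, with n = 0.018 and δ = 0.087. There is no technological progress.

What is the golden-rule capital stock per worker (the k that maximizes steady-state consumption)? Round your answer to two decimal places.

The golden rule sets f'(k) = n + δ, i.e. α·k^(α−1) = n + δ.
So k^(1−α) = α / (n + δ) = 0.25 / 0.105 = 2.3810.
k_gold = 2.3810^(1/0.75) ≈ 3.1794

k_gold ≈ 3.18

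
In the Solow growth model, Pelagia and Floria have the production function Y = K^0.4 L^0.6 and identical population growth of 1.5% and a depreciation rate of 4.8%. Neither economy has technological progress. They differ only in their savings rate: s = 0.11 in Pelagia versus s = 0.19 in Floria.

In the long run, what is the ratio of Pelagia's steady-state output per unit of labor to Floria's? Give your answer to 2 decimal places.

Steady-state y* = [s/(n + δ)]^(α/(1−α)), so the ratio is [ (s_P/(n + δ)_P) / (s_F/(n + δ)_F) ]^0.6667.
s_P/(n + δ)_P = 0.11/0.063 = 1.7460; s_F/(n + δ)_F = 0.19/0.063 = 3.0159.
Ratio = (1.7460/3.0159)^0.6667 = 0.5789^0.6667 ≈ 0.6946

ratio ≈ 0.69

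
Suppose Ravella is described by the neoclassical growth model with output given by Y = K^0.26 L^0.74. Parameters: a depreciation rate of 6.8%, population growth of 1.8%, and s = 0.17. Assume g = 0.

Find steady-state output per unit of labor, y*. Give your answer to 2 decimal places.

y* = 1.27

At the steady state, Δk = 0, so s·k^α = (n + δ)·k.
Rearranging, k^(1−α) = s / (n + δ).
k^0.74 = 0.17 / (0.018 + 0.068) = 0.17 / 0.086 = 1.9767
k* = 1.9767^(1/0.74) ≈ 2.5114
y* = (k*)^α = 2.5114^0.26 ≈ 1.2705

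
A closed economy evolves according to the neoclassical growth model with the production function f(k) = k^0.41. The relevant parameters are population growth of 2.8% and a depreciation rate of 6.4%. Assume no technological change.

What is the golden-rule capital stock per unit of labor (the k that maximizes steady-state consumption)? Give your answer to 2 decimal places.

k_gold ≈ 12.59

The golden rule sets f'(k) = n + δ, i.e. α·k^(α−1) = n + δ.
So k^(1−α) = α / (n + δ) = 0.41 / 0.092 = 4.4565.
k_gold = 4.4565^(1/0.59) ≈ 12.5890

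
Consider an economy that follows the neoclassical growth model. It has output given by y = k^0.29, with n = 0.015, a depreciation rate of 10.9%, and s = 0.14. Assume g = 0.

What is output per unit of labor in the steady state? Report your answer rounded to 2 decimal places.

Steady state requires s·f(k) = (n + δ)·k, i.e. s·k^α = (n + δ)·k.
Dividing both sides by k: k^(1−α) = s / (n + δ).
k^0.71 = 0.14 / (0.015 + 0.109) = 0.14 / 0.124 = 1.1290
k* = 1.1290^(1/0.71) ≈ 1.1864
y* = (k*)^α = 1.1864^0.29 ≈ 1.0508

y* = 1.05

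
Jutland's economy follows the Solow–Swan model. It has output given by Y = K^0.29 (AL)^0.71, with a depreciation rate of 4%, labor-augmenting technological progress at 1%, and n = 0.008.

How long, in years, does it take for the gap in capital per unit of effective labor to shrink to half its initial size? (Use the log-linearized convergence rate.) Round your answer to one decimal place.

about 16.8 years

Near the steady state the convergence rate is λ = (1 − α)(n + g + δ).
λ = (1 − 0.29) × 0.058 = 0.71 × 0.058 = 0.04118
Half-life = ln 2 / λ = 0.6931 / 0.04118 ≈ 16.83 years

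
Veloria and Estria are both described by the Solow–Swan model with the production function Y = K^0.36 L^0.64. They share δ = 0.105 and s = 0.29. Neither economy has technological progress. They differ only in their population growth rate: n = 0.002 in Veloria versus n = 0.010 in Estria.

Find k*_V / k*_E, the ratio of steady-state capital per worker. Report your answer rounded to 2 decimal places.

ratio ≈ 1.12

Steady-state k* = [s/(n + δ)]^(1/(1−α)), so the ratio is [ (s_V/(n + δ)_V) / (s_E/(n + δ)_E) ]^1.5625.
s_V/(n + δ)_V = 0.29/0.107 = 2.7103; s_E/(n + δ)_E = 0.29/0.115 = 2.5217.
Ratio = (2.7103/2.5217)^1.5625 = 1.0748^1.5625 ≈ 1.1193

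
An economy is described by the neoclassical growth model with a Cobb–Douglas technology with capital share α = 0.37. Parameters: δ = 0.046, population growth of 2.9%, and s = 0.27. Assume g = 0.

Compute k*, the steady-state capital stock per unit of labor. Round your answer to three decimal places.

k* = 7.639

In steady state, investment equals break-even investment: s·k^α = (n + δ)·k.
Rearranging, k^(1−α) = s / (n + δ).
k^0.63 = 0.27 / (0.029 + 0.046) = 0.27 / 0.075 = 3.6000
k* = 3.6000^(1/0.63) ≈ 7.6387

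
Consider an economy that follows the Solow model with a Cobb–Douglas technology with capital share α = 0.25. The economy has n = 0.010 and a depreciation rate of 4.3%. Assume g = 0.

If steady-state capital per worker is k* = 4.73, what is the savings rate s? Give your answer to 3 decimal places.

s ≈ 0.170

At the steady state, Δk = 0, so s·k^α = (n + δ)·k.
So s / (n + δ) = (k*)^(1−α) = 4.73^0.75 = 3.2073.
Therefore s = 3.2073 × (n + δ) = 3.2073 × 0.053 = 0.1700.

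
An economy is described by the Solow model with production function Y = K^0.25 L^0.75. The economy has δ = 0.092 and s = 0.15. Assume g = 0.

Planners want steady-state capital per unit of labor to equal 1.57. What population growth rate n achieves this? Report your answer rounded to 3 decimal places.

Steady state requires s·f(k) = (n + δ)·k, i.e. s·k^α = (n + δ)·k.
So s / (n + δ) = (k*)^(1−α) = 1.57^0.75 = 1.4026.
Therefore n + δ = s / 1.4026 = 0.15 / 1.4026 = 0.1069, so n = 0.1069 − 0.092 = 0.0149.

n ≈ 0.015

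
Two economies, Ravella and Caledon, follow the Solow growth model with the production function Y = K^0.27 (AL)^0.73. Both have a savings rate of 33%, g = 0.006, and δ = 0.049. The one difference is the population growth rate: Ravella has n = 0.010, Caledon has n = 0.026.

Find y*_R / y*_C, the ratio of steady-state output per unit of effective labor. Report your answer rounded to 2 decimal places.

Steady-state y* = [s/(n + g + δ)]^(α/(1−α)), so the ratio is [ (s_R/(n + g + δ)_R) / (s_C/(n + g + δ)_C) ]^0.3699.
s_R/(n + g + δ)_R = 0.33/0.065 = 5.0769; s_C/(n + g + δ)_C = 0.33/0.081 = 4.0741.
Ratio = (5.0769/4.0741)^0.3699 = 1.2461^0.3699 ≈ 1.0848

ratio ≈ 1.08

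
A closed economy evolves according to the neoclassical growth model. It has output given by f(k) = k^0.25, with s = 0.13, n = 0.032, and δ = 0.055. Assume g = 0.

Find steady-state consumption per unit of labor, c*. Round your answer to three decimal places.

Steady state requires s·f(k) = (n + δ)·k, i.e. s·k^α = (n + δ)·k.
Rearranging, k^(1−α) = s / (n + δ).
k^0.75 = 0.13 / (0.032 + 0.055) = 0.13 / 0.087 = 1.4943
k* = 1.4943^(1/0.75) ≈ 1.7084
y* = (k*)^α = 1.7084^0.25 ≈ 1.1433
c* = (1 − s)·y* = (1 − 0.13) × 1.1433 ≈ 0.9947

c* ≈ 0.995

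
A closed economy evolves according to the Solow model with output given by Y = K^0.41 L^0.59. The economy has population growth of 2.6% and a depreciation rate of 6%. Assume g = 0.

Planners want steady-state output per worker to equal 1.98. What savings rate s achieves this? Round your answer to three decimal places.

s ≈ 0.230

At the steady state, Δk = 0, so s·k^α = (n + δ)·k.
Since y* = [s/(n + δ)]^(α/(1−α)), we have s/(n + δ) = (y*)^((1−α)/α) = 1.98^1.439 = 2.6724.
Therefore s = 2.6724 × (n + δ) = 2.6724 × 0.086 = 0.2298.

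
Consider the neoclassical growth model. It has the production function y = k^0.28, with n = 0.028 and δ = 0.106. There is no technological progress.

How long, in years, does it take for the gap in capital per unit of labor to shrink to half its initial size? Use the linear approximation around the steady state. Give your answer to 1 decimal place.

about 7.2 years

Near the steady state the convergence rate is λ = (1 − α)(n + δ).
λ = (1 − 0.28) × 0.134 = 0.72 × 0.134 = 0.09648
Half-life = ln 2 / λ = 0.6931 / 0.09648 ≈ 7.18 years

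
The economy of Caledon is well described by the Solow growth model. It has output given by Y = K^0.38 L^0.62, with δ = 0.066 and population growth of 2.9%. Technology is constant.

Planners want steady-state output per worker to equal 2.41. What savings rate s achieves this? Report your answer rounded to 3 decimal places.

In steady state, investment equals break-even investment: s·k^α = (n + δ)·k.
Since y* = [s/(n + δ)]^(α/(1−α)), we have s/(n + δ) = (y*)^((1−α)/α) = 2.41^1.6316 = 4.2005.
Therefore s = 4.2005 × (n + δ) = 4.2005 × 0.095 = 0.3990.

s ≈ 0.399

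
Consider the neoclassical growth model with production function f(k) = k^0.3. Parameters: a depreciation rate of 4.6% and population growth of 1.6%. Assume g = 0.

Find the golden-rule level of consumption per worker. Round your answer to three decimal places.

c_gold ≈ 1.376

At the golden rule, f'(k) = n + δ, so α·k^(α−1) = n + δ and k_gold = (α/(n + δ))^(1/(1−α)).
k_gold = (0.3/0.062)^(1/0.7) = 4.8387^1.4286 ≈ 9.5105
c_gold = f(k_gold) − (n + δ)·k_gold = 1.9654 − 0.062×9.5105 ≈ 1.3757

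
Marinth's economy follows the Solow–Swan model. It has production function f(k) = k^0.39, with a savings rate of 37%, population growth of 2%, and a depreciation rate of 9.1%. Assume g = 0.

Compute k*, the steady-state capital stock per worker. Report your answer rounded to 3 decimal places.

At the steady state, Δk = 0, so s·k^α = (n + δ)·k.
Dividing both sides by k: k^(1−α) = s / (n + δ).
k^0.61 = 0.37 / (0.020 + 0.091) = 0.37 / 0.111 = 3.3333
k* = 3.3333^(1/0.61) ≈ 7.1973

k* ≈ 7.197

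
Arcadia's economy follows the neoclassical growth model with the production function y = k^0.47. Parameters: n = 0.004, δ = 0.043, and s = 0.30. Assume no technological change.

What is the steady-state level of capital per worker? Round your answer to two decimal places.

k* = 33.03

At the steady state, Δk = 0, so s·k^α = (n + δ)·k.
Rearranging, k^(1−α) = s / (n + δ).
k^0.53 = 0.30 / (0.004 + 0.043) = 0.30 / 0.047 = 6.3830
k* = 6.3830^(1/0.53) ≈ 33.0305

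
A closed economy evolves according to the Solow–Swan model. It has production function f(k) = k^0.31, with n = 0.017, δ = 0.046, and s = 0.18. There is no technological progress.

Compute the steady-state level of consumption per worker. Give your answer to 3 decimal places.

In steady state, investment equals break-even investment: s·k^α = (n + δ)·k.
Dividing both sides by k: k^(1−α) = s / (n + δ).
k^0.69 = 0.18 / (0.017 + 0.046) = 0.18 / 0.063 = 2.8571
k* = 2.8571^(1/0.69) ≈ 4.5789
y* = (k*)^α = 4.5789^0.31 ≈ 1.6026
c* = (1 − s)·y* = (1 − 0.18) × 1.6026 ≈ 1.3141

c* ≈ 1.314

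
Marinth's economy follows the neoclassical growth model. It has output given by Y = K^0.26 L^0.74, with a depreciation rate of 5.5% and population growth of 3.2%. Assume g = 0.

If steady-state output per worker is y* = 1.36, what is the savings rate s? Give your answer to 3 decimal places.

Steady state requires s·f(k) = (n + δ)·k, i.e. s·k^α = (n + δ)·k.
Since y* = [s/(n + δ)]^(α/(1−α)), we have s/(n + δ) = (y*)^((1−α)/α) = 1.36^2.8462 = 2.3993.
Therefore s = 2.3993 × (n + δ) = 2.3993 × 0.087 = 0.2087.

s ≈ 0.209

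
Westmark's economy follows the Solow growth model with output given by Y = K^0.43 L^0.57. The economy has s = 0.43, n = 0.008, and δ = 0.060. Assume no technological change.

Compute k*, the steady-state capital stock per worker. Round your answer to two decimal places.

k* = 25.42

At the steady state, Δk = 0, so s·k^α = (n + δ)·k.
Dividing both sides by k: k^(1−α) = s / (n + δ).
k^0.57 = 0.43 / (0.008 + 0.060) = 0.43 / 0.068 = 6.3235
k* = 6.3235^(1/0.57) ≈ 25.4208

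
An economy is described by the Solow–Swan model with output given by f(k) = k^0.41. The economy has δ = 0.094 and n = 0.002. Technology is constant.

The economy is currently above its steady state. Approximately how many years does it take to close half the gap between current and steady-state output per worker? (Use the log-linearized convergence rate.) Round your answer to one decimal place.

Near the steady state the convergence rate is λ = (1 − α)(n + δ).
λ = (1 − 0.41) × 0.096 = 0.59 × 0.096 = 0.05664
Half-life = ln 2 / λ = 0.6931 / 0.05664 ≈ 12.24 years

t_½ ≈ 12.2 years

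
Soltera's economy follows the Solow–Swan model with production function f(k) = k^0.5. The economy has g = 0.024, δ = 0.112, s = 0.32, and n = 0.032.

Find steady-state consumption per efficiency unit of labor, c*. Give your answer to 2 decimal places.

Steady state requires s·f(k) = (n + g + δ)·k, i.e. s·k^α = (n + g + δ)·k.
Rearranging, k^(1−α) = s / (n + g + δ).
k^0.5 = 0.32 / (0.032 + 0.024 + 0.112) = 0.32 / 0.168 = 1.9048
k* = 1.9048^(1/0.5) ≈ 3.6283
y* = (k*)^α = 3.6283^0.5 ≈ 1.9048
c* = (1 − s)·y* = (1 − 0.32) × 1.9048 ≈ 1.2953

c* = 1.30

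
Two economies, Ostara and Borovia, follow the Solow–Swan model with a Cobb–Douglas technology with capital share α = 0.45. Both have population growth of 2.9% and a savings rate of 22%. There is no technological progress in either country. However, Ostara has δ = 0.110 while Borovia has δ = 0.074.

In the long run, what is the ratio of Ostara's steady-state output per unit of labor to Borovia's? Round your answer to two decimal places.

Steady-state y* = [s/(n + δ)]^(α/(1−α)), so the ratio is [ (s_O/(n + δ)_O) / (s_B/(n + δ)_B) ]^0.8182.
s_O/(n + δ)_O = 0.22/0.139 = 1.5827; s_B/(n + δ)_B = 0.22/0.103 = 2.1359.
Ratio = (1.5827/2.1359)^0.8182 = 0.7410^0.8182 ≈ 0.7825

ratio ≈ 0.78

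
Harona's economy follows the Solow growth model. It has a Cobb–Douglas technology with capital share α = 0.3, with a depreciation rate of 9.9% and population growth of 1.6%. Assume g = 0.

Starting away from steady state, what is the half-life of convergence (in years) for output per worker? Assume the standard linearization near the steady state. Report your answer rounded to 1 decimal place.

half-life ≈ 8.6 years

Near the steady state the convergence rate is λ = (1 − α)(n + δ).
λ = (1 − 0.3) × 0.115 = 0.7 × 0.115 = 0.0805
Half-life = ln 2 / λ = 0.6931 / 0.0805 ≈ 8.61 years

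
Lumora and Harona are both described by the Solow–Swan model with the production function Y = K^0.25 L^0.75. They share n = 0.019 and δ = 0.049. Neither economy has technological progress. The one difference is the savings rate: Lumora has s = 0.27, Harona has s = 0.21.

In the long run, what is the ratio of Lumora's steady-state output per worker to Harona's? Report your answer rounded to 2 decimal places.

Steady-state y* = [s/(n + δ)]^(α/(1−α)), so the ratio is [ (s_L/(n + δ)_L) / (s_H/(n + δ)_H) ]^0.3333.
s_L/(n + δ)_L = 0.27/0.068 = 3.9706; s_H/(n + δ)_H = 0.21/0.068 = 3.0882.
Ratio = (3.9706/3.0882)^0.3333 = 1.2857^0.3333 ≈ 1.0874

y*_L / y*_H ≈ 1.09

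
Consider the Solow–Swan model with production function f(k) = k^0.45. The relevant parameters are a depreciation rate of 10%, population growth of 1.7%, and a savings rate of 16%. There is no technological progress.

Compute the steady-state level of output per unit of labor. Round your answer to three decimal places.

y* ≈ 1.292

Steady state requires s·f(k) = (n + δ)·k, i.e. s·k^α = (n + δ)·k.
Dividing both sides by k: k^(1−α) = s / (n + δ).
k^0.55 = 0.16 / (0.017 + 0.100) = 0.16 / 0.117 = 1.3675
k* = 1.3675^(1/0.55) ≈ 1.7666
y* = (k*)^α = 1.7666^0.45 ≈ 1.2919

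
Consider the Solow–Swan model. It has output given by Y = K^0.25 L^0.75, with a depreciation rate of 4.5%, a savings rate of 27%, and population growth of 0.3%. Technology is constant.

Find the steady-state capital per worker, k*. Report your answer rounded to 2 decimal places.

k* = 10.00

At the steady state, Δk = 0, so s·k^α = (n + δ)·k.
Dividing both sides by k: k^(1−α) = s / (n + δ).
k^0.75 = 0.27 / (0.003 + 0.045) = 0.27 / 0.048 = 5.6250
k* = 5.6250^(1/0.75) ≈ 10.0038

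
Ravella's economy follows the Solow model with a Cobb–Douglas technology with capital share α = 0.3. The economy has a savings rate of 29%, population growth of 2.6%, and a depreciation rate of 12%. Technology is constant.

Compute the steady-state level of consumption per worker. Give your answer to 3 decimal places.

Steady state requires s·f(k) = (n + δ)·k, i.e. s·k^α = (n + δ)·k.
Dividing both sides by k: k^(1−α) = s / (n + δ).
k^0.7 = 0.29 / (0.026 + 0.120) = 0.29 / 0.146 = 1.9863
k* = 1.9863^(1/0.7) ≈ 2.6655
y* = (k*)^α = 2.6655^0.3 ≈ 1.3419
c* = (1 − s)·y* = (1 − 0.29) × 1.3419 ≈ 0.9527

c* = 0.953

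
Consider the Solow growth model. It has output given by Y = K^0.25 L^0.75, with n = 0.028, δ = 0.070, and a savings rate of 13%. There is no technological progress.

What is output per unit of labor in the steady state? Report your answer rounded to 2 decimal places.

Steady state requires s·f(k) = (n + δ)·k, i.e. s·k^α = (n + δ)·k.
Rearranging, k^(1−α) = s / (n + δ).
k^0.75 = 0.13 / (0.028 + 0.070) = 0.13 / 0.098 = 1.3265
k* = 1.3265^(1/0.75) ≈ 1.4575
y* = (k*)^α = 1.4575^0.25 ≈ 1.0988

y* = 1.10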